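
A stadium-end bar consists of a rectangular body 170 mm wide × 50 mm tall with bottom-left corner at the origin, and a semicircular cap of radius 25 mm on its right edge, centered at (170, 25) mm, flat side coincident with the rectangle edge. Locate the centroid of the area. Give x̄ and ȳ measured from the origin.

x̄ = 94.90 mm, ȳ = 25.00 mm

Part | A | x̄ᵢ | ȳᵢ | A·x̄ᵢ | A·ȳᵢ
rectangular body | 8500.00 | 85.00 | 25.00 | 722500.00 | 212500.00
semicircular end | 981.75 | 180.61 | 25.00 | 177313.78 | 24543.69
Σ | 9481.75 |  |  | 899813.78 | 237043.69
x̄ = 899813.78 / 9481.75 = 94.90 mm
ȳ = 237043.69 / 9481.75 = 25.00 mm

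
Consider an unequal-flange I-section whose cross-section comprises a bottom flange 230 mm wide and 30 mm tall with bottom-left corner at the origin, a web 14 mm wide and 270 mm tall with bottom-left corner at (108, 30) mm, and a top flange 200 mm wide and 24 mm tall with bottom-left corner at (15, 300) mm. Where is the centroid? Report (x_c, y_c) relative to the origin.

x_c = 115.00 mm, y_c = 143.72 mm

bottom flange: A = 230 × 30 = 6900.00, centroid at (115.00, 15.00).
web: A = 14 × 270 = 3780.00, centroid at (115.00, 165.00).
top flange: A = 200 × 24 = 4800.00, centroid at (115.00, 312.00).
ΣA = 15480.00 mm²
ΣAx_c = (6900.00)(115.00) + (3780.00)(115.00) + (4800.00)(115.00) = 1780200.00 mm³
ΣAy_c = (6900.00)(15.00) + (3780.00)(165.00) + (4800.00)(312.00) = 2224800.00 mm³
x_c = 1780200.00 / 15480.00 = 115.00 mm
y_c = 2224800.00 / 15480.00 = 143.72 mm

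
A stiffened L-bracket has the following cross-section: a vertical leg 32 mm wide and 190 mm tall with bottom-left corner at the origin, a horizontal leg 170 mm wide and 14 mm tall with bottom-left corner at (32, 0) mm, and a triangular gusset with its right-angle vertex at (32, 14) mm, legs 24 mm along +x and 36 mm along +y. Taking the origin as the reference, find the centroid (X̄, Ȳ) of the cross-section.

vertical leg: A = 32 × 190 = 6080.00, centroid at (16.00, 95.00).
horizontal leg: A = 170 × 14 = 2380.00, centroid at (117.00, 7.00).
gusset: A = ½·24·36 = 432.00, centroid at (40.00, 26.00).
ΣA = 8892.00 mm²
ΣAX̄ = (6080.00)(16.00) + (2380.00)(117.00) + (432.00)(40.00) = 393020.00 mm³
ΣAȲ = (6080.00)(95.00) + (2380.00)(7.00) + (432.00)(26.00) = 605492.00 mm³
X̄ = 393020.00 / 8892.00 = 44.20 mm
Ȳ = 605492.00 / 8892.00 = 68.09 mm

X̄ = 44.20 mm, Ȳ = 68.09 mm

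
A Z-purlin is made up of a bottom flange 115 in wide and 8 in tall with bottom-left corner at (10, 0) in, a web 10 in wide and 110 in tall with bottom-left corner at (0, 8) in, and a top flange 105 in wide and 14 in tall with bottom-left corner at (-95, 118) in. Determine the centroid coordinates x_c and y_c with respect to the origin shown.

x_c = 1.47 in, y_c = 73.56 in

Part | A | x̄ᵢ | ȳᵢ | A·x̄ᵢ | A·ȳᵢ
bottom flange | 920.00 | 67.50 | 4.00 | 62100.00 | 3680.00
web | 1100.00 | 5.00 | 63.00 | 5500.00 | 69300.00
top flange | 1470.00 | -42.50 | 125.00 | -62475.00 | 183750.00
Σ | 3490.00 |  |  | 5125.00 | 256730.00
x_c = 5125.00 / 3490.00 = 1.47 in
y_c = 256730.00 / 3490.00 = 73.56 in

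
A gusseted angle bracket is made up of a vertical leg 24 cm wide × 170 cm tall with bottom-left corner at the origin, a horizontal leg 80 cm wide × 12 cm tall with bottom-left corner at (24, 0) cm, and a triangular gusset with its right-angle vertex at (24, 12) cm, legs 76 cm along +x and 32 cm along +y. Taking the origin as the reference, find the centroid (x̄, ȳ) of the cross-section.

x̄ = 27.24 cm, ȳ = 60.76 cm

vertical leg: A = 24 × 170 = 4080.00, centroid at (12.00, 85.00).
horizontal leg: A = 80 × 12 = 960.00, centroid at (64.00, 6.00).
gusset: A = ½·76·32 = 1216.00, centroid at (49.33, 22.67).
ΣA = 6256.00 cm², ΣAx̄ = 170389.33 cm³, ΣAȳ = 380122.67 cm³.
x̄ = 170389.33/6256.00 = 27.24 cm; ȳ = 380122.67/6256.00 = 60.76 cm.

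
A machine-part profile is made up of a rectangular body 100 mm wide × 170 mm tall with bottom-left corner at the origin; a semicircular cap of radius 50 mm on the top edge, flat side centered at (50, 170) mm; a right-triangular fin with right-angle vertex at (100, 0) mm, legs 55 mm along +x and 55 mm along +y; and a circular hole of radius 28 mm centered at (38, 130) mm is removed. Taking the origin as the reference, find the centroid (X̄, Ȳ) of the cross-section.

rectangular body: A = 100 × 170 = 17000.00, centroid at (50.00, 85.00).
semicircular top: A = ½π·50² = 3926.99, centroid at (50.00, 191.22).
triangular fin: A = ½·55·55 = 1512.50, centroid at (118.33, 18.33).
hole: A = −π·28² = -2463.01, centroid at (38.00, 130.00).
ΣA = 19976.48 mm²
ΣAX̄ = (17000.00)(50.00) + (3926.99)(50.00) + (1512.50)(118.33) + (-2463.01)(38.00) = 1131734.38 mm³
ΣAȲ = (17000.00)(85.00) + (3926.99)(191.22) + (1512.50)(18.33) + (-2463.01)(130.00) = 1903459.82 mm³
X̄ = 1131734.38 / 19976.48 = 56.65 mm
Ȳ = 1903459.82 / 19976.48 = 95.29 mm

X̄ = 56.65 mm, Ȳ = 95.29 mm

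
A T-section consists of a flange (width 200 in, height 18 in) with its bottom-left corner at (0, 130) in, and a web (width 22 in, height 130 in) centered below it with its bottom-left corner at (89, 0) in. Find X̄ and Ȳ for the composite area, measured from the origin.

web: A = 22 × 130 = 2860.00, centroid at (100.00, 65.00).
flange: A = 200 × 18 = 3600.00, centroid at (100.00, 139.00).
ΣA = 6460.00 in², ΣAX̄ = 646000.00 in³, ΣAȲ = 686300.00 in³.
X̄ = 646000.00/6460.00 = 100.00 in; Ȳ = 686300.00/6460.00 = 106.24 in.

X̄ = 100.00 in, Ȳ = 106.24 in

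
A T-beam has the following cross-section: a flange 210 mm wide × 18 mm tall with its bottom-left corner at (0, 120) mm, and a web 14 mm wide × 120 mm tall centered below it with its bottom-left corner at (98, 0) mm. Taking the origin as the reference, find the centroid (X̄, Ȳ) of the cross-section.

web: A = 14 × 120 = 1680.00, centroid at (105.00, 60.00).
flange: A = 210 × 18 = 3780.00, centroid at (105.00, 129.00).
ΣA = 5460.00 mm²
ΣAX̄ = (1680.00)(105.00) + (3780.00)(105.00) = 573300.00 mm³
ΣAȲ = (1680.00)(60.00) + (3780.00)(129.00) = 588420.00 mm³
X̄ = 573300.00 / 5460.00 = 105.00 mm
Ȳ = 588420.00 / 5460.00 = 107.77 mm

X̄ = 105.00 mm, Ȳ = 107.77 mm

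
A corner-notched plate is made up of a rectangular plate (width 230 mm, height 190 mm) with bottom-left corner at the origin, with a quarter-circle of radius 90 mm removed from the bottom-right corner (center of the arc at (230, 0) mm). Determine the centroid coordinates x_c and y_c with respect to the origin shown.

Part | A | x̄ᵢ | ȳᵢ | A·x̄ᵢ | A·ȳᵢ
plate | 43700.00 | 115.00 | 95.00 | 5025500.00 | 4151500.00
removed quarter-circle | -6361.73 | 191.80 | 38.20 | -1220196.78 | -243000.00
Σ | 37338.27 |  |  | 3805303.22 | 3908500.00
x_c = 3805303.22 / 37338.27 = 101.91 mm
y_c = 3908500.00 / 37338.27 = 104.68 mm

x_c = 101.91 mm, y_c = 104.68 mm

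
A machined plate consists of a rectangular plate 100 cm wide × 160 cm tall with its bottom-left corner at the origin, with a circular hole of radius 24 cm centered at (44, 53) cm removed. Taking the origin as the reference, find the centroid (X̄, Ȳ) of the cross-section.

X̄ = 50.77 cm, Ȳ = 83.44 cm

Part | A | x̄ᵢ | ȳᵢ | A·x̄ᵢ | A·ȳᵢ
plate | 16000.00 | 50.00 | 80.00 | 800000.00 | 1280000.00
hole | -1809.56 | 44.00 | 53.00 | -79620.52 | -95906.54
Σ | 14190.44 |  |  | 720379.48 | 1184093.46
X̄ = 720379.48 / 14190.44 = 50.77 cm
Ȳ = 1184093.46 / 14190.44 = 83.44 cm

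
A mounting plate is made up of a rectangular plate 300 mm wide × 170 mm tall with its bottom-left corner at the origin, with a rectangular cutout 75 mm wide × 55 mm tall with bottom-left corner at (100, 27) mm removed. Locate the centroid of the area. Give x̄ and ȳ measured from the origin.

x̄ = 151.10 mm, ȳ = 87.68 mm

plate: A = 300 × 170 = 51000.00, centroid at (150.00, 85.00).
hole: A = −(75 × 55) = -4125.00, centroid at (137.50, 54.50).
ΣA = 46875.00 mm², ΣAx̄ = 7082812.50 mm³, ΣAȳ = 4110187.50 mm³.
x̄ = 7082812.50/46875.00 = 151.10 mm; ȳ = 4110187.50/46875.00 = 87.68 mm.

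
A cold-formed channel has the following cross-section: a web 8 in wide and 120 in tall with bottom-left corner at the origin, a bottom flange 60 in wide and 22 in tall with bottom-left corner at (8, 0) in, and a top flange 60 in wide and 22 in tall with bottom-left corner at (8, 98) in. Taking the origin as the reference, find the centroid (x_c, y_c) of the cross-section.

Part | A | x̄ᵢ | ȳᵢ | A·x̄ᵢ | A·ȳᵢ
web | 960.00 | 4.00 | 60.00 | 3840.00 | 57600.00
bottom flange | 1320.00 | 38.00 | 11.00 | 50160.00 | 14520.00
top flange | 1320.00 | 38.00 | 109.00 | 50160.00 | 143880.00
Σ | 3600.00 |  |  | 104160.00 | 216000.00
x_c = 104160.00 / 3600.00 = 28.93 in
y_c = 216000.00 / 3600.00 = 60.00 in

x_c = 28.93 in, y_c = 60.00 in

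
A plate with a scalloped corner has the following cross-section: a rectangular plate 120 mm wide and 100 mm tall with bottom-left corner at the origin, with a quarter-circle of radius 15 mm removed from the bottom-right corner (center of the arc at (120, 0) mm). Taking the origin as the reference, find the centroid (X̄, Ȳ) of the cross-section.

X̄ = 59.20 mm, Ȳ = 50.65 mm

plate: A = 120 × 100 = 12000.00, centroid at (60.00, 50.00).
removed quarter-circle: A = −¼π·15² = -176.71, centroid at (113.63, 6.37).
ΣA = 11823.29 mm², ΣAX̄ = 699919.25 mm³, ΣAȲ = 598875.00 mm³.
X̄ = 699919.25/11823.29 = 59.20 mm; Ȳ = 598875.00/11823.29 = 50.65 mm.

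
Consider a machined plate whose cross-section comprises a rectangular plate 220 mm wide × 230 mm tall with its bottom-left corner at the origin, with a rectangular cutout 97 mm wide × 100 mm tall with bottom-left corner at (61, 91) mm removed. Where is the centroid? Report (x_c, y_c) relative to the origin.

Part | A | x̄ᵢ | ȳᵢ | A·x̄ᵢ | A·ȳᵢ
plate | 50600.00 | 110.00 | 115.00 | 5566000.00 | 5819000.00
hole | -9700.00 | 109.50 | 141.00 | -1062150.00 | -1367700.00
Σ | 40900.00 |  |  | 4503850.00 | 4451300.00
x_c = 4503850.00 / 40900.00 = 110.12 mm
y_c = 4451300.00 / 40900.00 = 108.83 mm

x_c = 110.12 mm, y_c = 108.83 mm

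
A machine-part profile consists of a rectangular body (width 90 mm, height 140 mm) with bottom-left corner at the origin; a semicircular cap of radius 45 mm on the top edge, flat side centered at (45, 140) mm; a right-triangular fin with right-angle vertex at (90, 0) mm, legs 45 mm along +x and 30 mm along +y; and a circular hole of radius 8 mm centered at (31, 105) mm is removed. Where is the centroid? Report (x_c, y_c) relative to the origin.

rectangular body: A = 90 × 140 = 12600.00, centroid at (45.00, 70.00).
semicircular top: A = ½π·45² = 3180.86, centroid at (45.00, 159.10).
triangular fin: A = ½·45·30 = 675.00, centroid at (105.00, 10.00).
hole: A = −π·8² = -201.06, centroid at (31.00, 105.00).
ΣA = 16254.80 mm², ΣAx_c = 774780.90 mm³, ΣAy_c = 1373709.26 mm³.
x_c = 774780.90/16254.80 = 47.66 mm; y_c = 1373709.26/16254.80 = 84.51 mm.

x_c = 47.66 mm, y_c = 84.51 mm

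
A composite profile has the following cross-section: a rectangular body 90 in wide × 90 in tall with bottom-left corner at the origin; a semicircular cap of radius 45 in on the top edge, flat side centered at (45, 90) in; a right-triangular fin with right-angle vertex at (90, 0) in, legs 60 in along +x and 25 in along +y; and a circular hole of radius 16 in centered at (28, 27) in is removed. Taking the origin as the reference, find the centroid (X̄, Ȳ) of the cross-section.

rectangular body: A = 90 × 90 = 8100.00, centroid at (45.00, 45.00).
semicircular top: A = ½π·45² = 3180.86, centroid at (45.00, 109.10).
triangular fin: A = ½·60·25 = 750.00, centroid at (110.00, 8.33).
hole: A = −π·16² = -804.25, centroid at (28.00, 27.00).
ΣA = 11226.61 in², ΣAX̄ = 567619.88 in³, ΣAȲ = 696062.94 in³.
X̄ = 567619.88/11226.61 = 50.56 in; Ȳ = 696062.94/11226.61 = 62.00 in.

X̄ = 50.56 in, Ȳ = 62.00 in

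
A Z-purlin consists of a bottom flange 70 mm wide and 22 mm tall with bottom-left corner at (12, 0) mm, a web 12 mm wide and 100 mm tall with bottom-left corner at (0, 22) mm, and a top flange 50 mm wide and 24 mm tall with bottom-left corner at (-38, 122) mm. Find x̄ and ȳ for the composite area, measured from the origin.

bottom flange: A = 70 × 22 = 1540.00, centroid at (47.00, 11.00).
web: A = 12 × 100 = 1200.00, centroid at (6.00, 72.00).
top flange: A = 50 × 24 = 1200.00, centroid at (-13.00, 134.00).
ΣA = 3940.00 mm²
ΣAx̄ = (1540.00)(47.00) + (1200.00)(6.00) + (1200.00)(-13.00) = 63980.00 mm³
ΣAȳ = (1540.00)(11.00) + (1200.00)(72.00) + (1200.00)(134.00) = 264140.00 mm³
x̄ = 63980.00 / 3940.00 = 16.24 mm
ȳ = 264140.00 / 3940.00 = 67.04 mm

x̄ = 16.24 mm, ȳ = 67.04 mm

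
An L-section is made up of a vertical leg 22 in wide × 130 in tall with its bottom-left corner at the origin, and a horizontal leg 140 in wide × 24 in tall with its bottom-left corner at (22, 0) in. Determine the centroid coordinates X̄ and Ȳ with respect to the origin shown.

X̄ = 54.76 in, Ȳ = 36.37 in

vertical leg: A = 22 × 130 = 2860.00, centroid at (11.00, 65.00).
horizontal leg: A = 140 × 24 = 3360.00, centroid at (92.00, 12.00).
ΣA = 6220.00 in²
ΣAX̄ = (2860.00)(11.00) + (3360.00)(92.00) = 340580.00 in³
ΣAȲ = (2860.00)(65.00) + (3360.00)(12.00) = 226220.00 in³
X̄ = 340580.00 / 6220.00 = 54.76 in
Ȳ = 226220.00 / 6220.00 = 36.37 in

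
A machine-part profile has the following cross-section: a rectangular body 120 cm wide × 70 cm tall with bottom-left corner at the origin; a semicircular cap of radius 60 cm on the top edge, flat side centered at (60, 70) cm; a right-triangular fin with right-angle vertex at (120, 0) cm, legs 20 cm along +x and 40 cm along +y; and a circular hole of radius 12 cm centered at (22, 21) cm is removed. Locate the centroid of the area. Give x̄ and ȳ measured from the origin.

rectangular body: A = 120 × 70 = 8400.00, centroid at (60.00, 35.00).
semicircular top: A = ½π·60² = 5654.87, centroid at (60.00, 95.46).
triangular fin: A = ½·20·40 = 400.00, centroid at (126.67, 13.33).
hole: A = −π·12² = -452.39, centroid at (22.00, 21.00).
ΣA = 14002.48 cm²
ΣAx̄ = (8400.00)(60.00) + (5654.87)(60.00) + (400.00)(126.67) + (-452.39)(22.00) = 884006.11 cm³
ΣAȳ = (8400.00)(35.00) + (5654.87)(95.46) + (400.00)(13.33) + (-452.39)(21.00) = 829673.83 cm³
x̄ = 884006.11 / 14002.48 = 63.13 cm
ȳ = 829673.83 / 14002.48 = 59.25 cm

x̄ = 63.13 cm, ȳ = 59.25 cm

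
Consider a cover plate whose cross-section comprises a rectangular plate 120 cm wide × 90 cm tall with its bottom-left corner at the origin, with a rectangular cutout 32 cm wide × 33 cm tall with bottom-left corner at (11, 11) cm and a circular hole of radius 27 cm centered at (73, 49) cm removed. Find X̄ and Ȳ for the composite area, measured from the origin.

plate: A = 120 × 90 = 10800.00, centroid at (60.00, 45.00).
hole 1: A = −(32 × 33) = -1056.00, centroid at (27.00, 27.50).
hole 2: A = −π·27² = -2290.22, centroid at (73.00, 49.00).
ΣA = 7453.78 cm², ΣAX̄ = 452301.86 cm³, ΣAȲ = 344739.17 cm³.
X̄ = 452301.86/7453.78 = 60.68 cm; Ȳ = 344739.17/7453.78 = 46.25 cm.

X̄ = 60.68 cm, Ȳ = 46.25 cm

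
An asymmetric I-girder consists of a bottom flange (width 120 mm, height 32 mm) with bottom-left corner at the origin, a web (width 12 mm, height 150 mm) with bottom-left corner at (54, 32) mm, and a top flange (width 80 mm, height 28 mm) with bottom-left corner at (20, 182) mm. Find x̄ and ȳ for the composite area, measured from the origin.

bottom flange: A = 120 × 32 = 3840.00, centroid at (60.00, 16.00).
web: A = 12 × 150 = 1800.00, centroid at (60.00, 107.00).
top flange: A = 80 × 28 = 2240.00, centroid at (60.00, 196.00).
ΣA = 7880.00 mm²
ΣAx̄ = (3840.00)(60.00) + (1800.00)(60.00) + (2240.00)(60.00) = 472800.00 mm³
ΣAȳ = (3840.00)(16.00) + (1800.00)(107.00) + (2240.00)(196.00) = 693080.00 mm³
x̄ = 472800.00 / 7880.00 = 60.00 mm
ȳ = 693080.00 / 7880.00 = 87.95 mm

x̄ = 60.00 mm, ȳ = 87.95 mm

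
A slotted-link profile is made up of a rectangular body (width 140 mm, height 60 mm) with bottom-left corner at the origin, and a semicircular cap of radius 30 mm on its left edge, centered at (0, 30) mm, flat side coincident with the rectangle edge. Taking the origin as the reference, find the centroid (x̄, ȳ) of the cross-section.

x̄ = 58.08 mm, ȳ = 30.00 mm

Part | A | x̄ᵢ | ȳᵢ | A·x̄ᵢ | A·ȳᵢ
rectangular body | 8400.00 | 70.00 | 30.00 | 588000.00 | 252000.00
semicircular end | 1413.72 | -12.73 | 30.00 | -18000.00 | 42411.50
Σ | 9813.72 |  |  | 570000.00 | 294411.50
x̄ = 570000.00 / 9813.72 = 58.08 mm
ȳ = 294411.50 / 9813.72 = 30.00 mm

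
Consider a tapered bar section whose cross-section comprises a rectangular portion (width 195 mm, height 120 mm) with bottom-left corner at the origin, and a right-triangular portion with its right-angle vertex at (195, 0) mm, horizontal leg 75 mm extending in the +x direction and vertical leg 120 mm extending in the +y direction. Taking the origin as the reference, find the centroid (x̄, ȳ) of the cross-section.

rectangular portion: A = 195 × 120 = 23400.00, centroid at (97.50, 60.00).
triangular portion: A = ½·75·120 = 4500.00, centroid at (220.00, 40.00).
ΣA = 27900.00 mm², ΣAx̄ = 3271500.00 mm³, ΣAȳ = 1584000.00 mm³.
x̄ = 3271500.00/27900.00 = 117.26 mm; ȳ = 1584000.00/27900.00 = 56.77 mm.

x̄ = 117.26 mm, ȳ = 56.77 mm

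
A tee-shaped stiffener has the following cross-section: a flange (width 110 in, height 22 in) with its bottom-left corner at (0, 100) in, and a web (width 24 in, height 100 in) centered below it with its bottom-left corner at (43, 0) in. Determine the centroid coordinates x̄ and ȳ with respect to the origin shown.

x̄ = 55.00 in, ȳ = 80.63 in

web: A = 24 × 100 = 2400.00, centroid at (55.00, 50.00).
flange: A = 110 × 22 = 2420.00, centroid at (55.00, 111.00).
ΣA = 4820.00 in², ΣAx̄ = 265100.00 in³, ΣAȳ = 388620.00 in³.
x̄ = 265100.00/4820.00 = 55.00 in; ȳ = 388620.00/4820.00 = 80.63 in.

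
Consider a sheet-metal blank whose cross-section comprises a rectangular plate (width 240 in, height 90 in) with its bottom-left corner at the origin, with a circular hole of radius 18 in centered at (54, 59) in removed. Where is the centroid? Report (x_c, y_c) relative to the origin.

Part | A | x̄ᵢ | ȳᵢ | A·x̄ᵢ | A·ȳᵢ
plate | 21600.00 | 120.00 | 45.00 | 2592000.00 | 972000.00
hole | -1017.88 | 54.00 | 59.00 | -54965.31 | -60054.69
Σ | 20582.12 |  |  | 2537034.69 | 911945.31
x_c = 2537034.69 / 20582.12 = 123.26 in
y_c = 911945.31 / 20582.12 = 44.31 in

x_c = 123.26 in, y_c = 44.31 in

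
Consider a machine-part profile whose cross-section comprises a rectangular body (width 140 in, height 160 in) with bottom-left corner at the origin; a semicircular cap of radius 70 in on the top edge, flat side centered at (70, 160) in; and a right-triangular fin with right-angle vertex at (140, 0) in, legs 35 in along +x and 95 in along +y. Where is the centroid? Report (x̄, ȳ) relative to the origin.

Part | A | x̄ᵢ | ȳᵢ | A·x̄ᵢ | A·ȳᵢ
rectangular body | 22400.00 | 70.00 | 80.00 | 1568000.00 | 1792000.00
semicircular top | 7696.90 | 70.00 | 189.71 | 538783.14 | 1460170.99
triangular fin | 1662.50 | 151.67 | 31.67 | 252145.83 | 52645.83
Σ | 31759.40 |  |  | 2358928.97 | 3304816.82
x̄ = 2358928.97 / 31759.40 = 74.27 in
ȳ = 3304816.82 / 31759.40 = 104.06 in

x̄ = 74.27 in, ȳ = 104.06 in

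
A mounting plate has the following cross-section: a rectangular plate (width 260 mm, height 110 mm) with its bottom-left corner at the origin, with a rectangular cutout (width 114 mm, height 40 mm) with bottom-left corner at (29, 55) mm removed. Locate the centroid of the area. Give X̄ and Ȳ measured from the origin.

X̄ = 138.35 mm, Ȳ = 51.21 mm

plate: A = 260 × 110 = 28600.00, centroid at (130.00, 55.00).
hole: A = −(114 × 40) = -4560.00, centroid at (86.00, 75.00).
ΣA = 24040.00 mm², ΣAX̄ = 3325840.00 mm³, ΣAȲ = 1231000.00 mm³.
X̄ = 3325840.00/24040.00 = 138.35 mm; Ȳ = 1231000.00/24040.00 = 51.21 mm.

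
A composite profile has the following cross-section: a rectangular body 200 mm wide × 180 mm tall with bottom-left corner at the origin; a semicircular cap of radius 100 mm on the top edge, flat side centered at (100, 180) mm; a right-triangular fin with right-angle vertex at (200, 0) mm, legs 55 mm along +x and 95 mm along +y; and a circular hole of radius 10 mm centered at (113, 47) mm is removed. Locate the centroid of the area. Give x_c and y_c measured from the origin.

Part | A | x̄ᵢ | ȳᵢ | A·x̄ᵢ | A·ȳᵢ
rectangular body | 36000.00 | 100.00 | 90.00 | 3600000.00 | 3240000.00
semicircular top | 15707.96 | 100.00 | 222.44 | 1570796.33 | 3494100.05
triangular fin | 2612.50 | 218.33 | 31.67 | 570395.83 | 82729.17
hole | -314.16 | 113.00 | 47.00 | -35500.00 | -14765.49
Σ | 54006.30 |  |  | 5705692.16 | 6802063.74
x_c = 5705692.16 / 54006.30 = 105.65 mm
y_c = 6802063.74 / 54006.30 = 125.95 mm

x_c = 105.65 mm, y_c = 125.95 mm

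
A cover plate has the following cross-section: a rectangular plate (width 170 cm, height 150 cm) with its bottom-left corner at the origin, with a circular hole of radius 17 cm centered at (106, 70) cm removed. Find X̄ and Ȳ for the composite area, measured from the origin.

X̄ = 84.22 cm, Ȳ = 75.18 cm

plate: A = 170 × 150 = 25500.00, centroid at (85.00, 75.00).
hole: A = −π·17² = -907.92, centroid at (106.00, 70.00).
ΣA = 24592.08 cm², ΣAX̄ = 2071260.45 cm³, ΣAȲ = 1848945.58 cm³.
X̄ = 2071260.45/24592.08 = 84.22 cm; Ȳ = 1848945.58/24592.08 = 75.18 cm.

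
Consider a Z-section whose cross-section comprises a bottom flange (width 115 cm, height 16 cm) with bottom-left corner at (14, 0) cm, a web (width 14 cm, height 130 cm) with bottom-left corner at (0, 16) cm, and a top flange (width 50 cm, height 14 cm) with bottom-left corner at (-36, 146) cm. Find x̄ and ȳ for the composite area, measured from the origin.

x̄ = 31.33 cm, ȳ = 61.75 cm

Part | A | x̄ᵢ | ȳᵢ | A·x̄ᵢ | A·ȳᵢ
bottom flange | 1840.00 | 71.50 | 8.00 | 131560.00 | 14720.00
web | 1820.00 | 7.00 | 81.00 | 12740.00 | 147420.00
top flange | 700.00 | -11.00 | 153.00 | -7700.00 | 107100.00
Σ | 4360.00 |  |  | 136600.00 | 269240.00
x̄ = 136600.00 / 4360.00 = 31.33 cm
ȳ = 269240.00 / 4360.00 = 61.75 cm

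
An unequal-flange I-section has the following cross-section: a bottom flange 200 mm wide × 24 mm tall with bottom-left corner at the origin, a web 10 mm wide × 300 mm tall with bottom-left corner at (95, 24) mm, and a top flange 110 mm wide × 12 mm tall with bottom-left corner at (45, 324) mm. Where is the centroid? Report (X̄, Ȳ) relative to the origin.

X̄ = 100.00 mm, Ȳ = 111.32 mm

bottom flange: A = 200 × 24 = 4800.00, centroid at (100.00, 12.00).
web: A = 10 × 300 = 3000.00, centroid at (100.00, 174.00).
top flange: A = 110 × 12 = 1320.00, centroid at (100.00, 330.00).
ΣA = 9120.00 mm², ΣAX̄ = 912000.00 mm³, ΣAȲ = 1015200.00 mm³.
X̄ = 912000.00/9120.00 = 100.00 mm; Ȳ = 1015200.00/9120.00 = 111.32 mm.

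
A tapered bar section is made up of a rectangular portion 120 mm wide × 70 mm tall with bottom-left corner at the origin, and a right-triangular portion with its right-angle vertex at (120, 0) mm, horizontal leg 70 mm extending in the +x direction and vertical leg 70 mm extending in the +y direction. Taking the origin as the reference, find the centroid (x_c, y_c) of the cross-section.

x_c = 78.82 mm, y_c = 32.37 mm

rectangular portion: A = 120 × 70 = 8400.00, centroid at (60.00, 35.00).
triangular portion: A = ½·70·70 = 2450.00, centroid at (143.33, 23.33).
ΣA = 10850.00 mm²
ΣAx_c = (8400.00)(60.00) + (2450.00)(143.33) = 855166.67 mm³
ΣAy_c = (8400.00)(35.00) + (2450.00)(23.33) = 351166.67 mm³
x_c = 855166.67 / 10850.00 = 78.82 mm
y_c = 351166.67 / 10850.00 = 32.37 mm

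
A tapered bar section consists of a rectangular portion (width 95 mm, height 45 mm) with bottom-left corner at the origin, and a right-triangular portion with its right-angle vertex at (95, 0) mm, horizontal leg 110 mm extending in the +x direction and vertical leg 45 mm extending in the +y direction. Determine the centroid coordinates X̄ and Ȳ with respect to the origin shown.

X̄ = 78.36 mm, Ȳ = 19.75 mm

rectangular portion: A = 95 × 45 = 4275.00, centroid at (47.50, 22.50).
triangular portion: A = ½·110·45 = 2475.00, centroid at (131.67, 15.00).
ΣA = 6750.00 mm², ΣAX̄ = 528937.50 mm³, ΣAȲ = 133312.50 mm³.
X̄ = 528937.50/6750.00 = 78.36 mm; Ȳ = 133312.50/6750.00 = 19.75 mm.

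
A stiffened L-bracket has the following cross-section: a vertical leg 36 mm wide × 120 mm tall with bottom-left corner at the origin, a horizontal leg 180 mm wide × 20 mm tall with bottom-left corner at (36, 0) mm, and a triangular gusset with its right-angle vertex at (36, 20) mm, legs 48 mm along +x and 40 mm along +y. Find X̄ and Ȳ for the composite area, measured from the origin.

vertical leg: A = 36 × 120 = 4320.00, centroid at (18.00, 60.00).
horizontal leg: A = 180 × 20 = 3600.00, centroid at (126.00, 10.00).
gusset: A = ½·48·40 = 960.00, centroid at (52.00, 33.33).
ΣA = 8880.00 mm²
ΣAX̄ = (4320.00)(18.00) + (3600.00)(126.00) + (960.00)(52.00) = 581280.00 mm³
ΣAȲ = (4320.00)(60.00) + (3600.00)(10.00) + (960.00)(33.33) = 327200.00 mm³
X̄ = 581280.00 / 8880.00 = 65.46 mm
Ȳ = 327200.00 / 8880.00 = 36.85 mm

X̄ = 65.46 mm, Ȳ = 36.85 mm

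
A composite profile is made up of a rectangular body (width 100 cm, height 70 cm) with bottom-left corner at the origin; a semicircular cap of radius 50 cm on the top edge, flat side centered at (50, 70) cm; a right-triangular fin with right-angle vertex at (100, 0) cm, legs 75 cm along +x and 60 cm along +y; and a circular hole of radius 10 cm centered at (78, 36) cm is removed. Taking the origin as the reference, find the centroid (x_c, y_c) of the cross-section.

rectangular body: A = 100 × 70 = 7000.00, centroid at (50.00, 35.00).
semicircular top: A = ½π·50² = 3926.99, centroid at (50.00, 91.22).
triangular fin: A = ½·75·60 = 2250.00, centroid at (125.00, 20.00).
hole: A = −π·10² = -314.16, centroid at (78.00, 36.00).
ΣA = 12862.83 cm², ΣAx_c = 803095.12 cm³, ΣAy_c = 636912.96 cm³.
x_c = 803095.12/12862.83 = 62.44 cm; y_c = 636912.96/12862.83 = 49.52 cm.

x_c = 62.44 cm, y_c = 49.52 cm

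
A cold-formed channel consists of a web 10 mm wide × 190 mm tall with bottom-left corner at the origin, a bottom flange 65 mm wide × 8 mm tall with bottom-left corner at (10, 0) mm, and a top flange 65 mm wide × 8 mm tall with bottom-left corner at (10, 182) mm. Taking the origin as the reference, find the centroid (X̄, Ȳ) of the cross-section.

Part | A | x̄ᵢ | ȳᵢ | A·x̄ᵢ | A·ȳᵢ
web | 1900.00 | 5.00 | 95.00 | 9500.00 | 180500.00
bottom flange | 520.00 | 42.50 | 4.00 | 22100.00 | 2080.00
top flange | 520.00 | 42.50 | 186.00 | 22100.00 | 96720.00
Σ | 2940.00 |  |  | 53700.00 | 279300.00
X̄ = 53700.00 / 2940.00 = 18.27 mm
Ȳ = 279300.00 / 2940.00 = 95.00 mm

X̄ = 18.27 mm, Ȳ = 95.00 mm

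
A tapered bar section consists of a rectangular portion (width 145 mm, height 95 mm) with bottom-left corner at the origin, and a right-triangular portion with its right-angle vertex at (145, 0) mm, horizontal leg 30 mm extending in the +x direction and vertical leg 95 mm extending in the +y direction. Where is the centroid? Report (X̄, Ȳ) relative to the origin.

rectangular portion: A = 145 × 95 = 13775.00, centroid at (72.50, 47.50).
triangular portion: A = ½·30·95 = 1425.00, centroid at (155.00, 31.67).
ΣA = 15200.00 mm²
ΣAX̄ = (13775.00)(72.50) + (1425.00)(155.00) = 1219562.50 mm³
ΣAȲ = (13775.00)(47.50) + (1425.00)(31.67) = 699437.50 mm³
X̄ = 1219562.50 / 15200.00 = 80.23 mm
Ȳ = 699437.50 / 15200.00 = 46.02 mm

X̄ = 80.23 mm, Ȳ = 46.02 mm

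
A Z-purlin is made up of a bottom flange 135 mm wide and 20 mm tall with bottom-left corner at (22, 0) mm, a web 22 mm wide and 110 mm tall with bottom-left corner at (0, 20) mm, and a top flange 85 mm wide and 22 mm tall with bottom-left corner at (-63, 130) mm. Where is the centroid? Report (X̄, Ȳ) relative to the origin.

X̄ = 32.89 mm, Ȳ = 67.55 mm

bottom flange: A = 135 × 20 = 2700.00, centroid at (89.50, 10.00).
web: A = 22 × 110 = 2420.00, centroid at (11.00, 75.00).
top flange: A = 85 × 22 = 1870.00, centroid at (-20.50, 141.00).
ΣA = 6990.00 mm², ΣAX̄ = 229935.00 mm³, ΣAȲ = 472170.00 mm³.
X̄ = 229935.00/6990.00 = 32.89 mm; Ȳ = 472170.00/6990.00 = 67.55 mm.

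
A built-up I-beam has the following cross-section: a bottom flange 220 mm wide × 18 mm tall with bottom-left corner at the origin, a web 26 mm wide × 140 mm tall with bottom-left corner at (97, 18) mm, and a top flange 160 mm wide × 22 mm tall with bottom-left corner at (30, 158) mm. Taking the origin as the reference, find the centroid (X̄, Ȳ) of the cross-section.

X̄ = 110.00 mm, Ȳ = 85.51 mm

bottom flange: A = 220 × 18 = 3960.00, centroid at (110.00, 9.00).
web: A = 26 × 140 = 3640.00, centroid at (110.00, 88.00).
top flange: A = 160 × 22 = 3520.00, centroid at (110.00, 169.00).
ΣA = 11120.00 mm²
ΣAX̄ = (3960.00)(110.00) + (3640.00)(110.00) + (3520.00)(110.00) = 1223200.00 mm³
ΣAȲ = (3960.00)(9.00) + (3640.00)(88.00) + (3520.00)(169.00) = 950840.00 mm³
X̄ = 1223200.00 / 11120.00 = 110.00 mm
Ȳ = 950840.00 / 11120.00 = 85.51 mm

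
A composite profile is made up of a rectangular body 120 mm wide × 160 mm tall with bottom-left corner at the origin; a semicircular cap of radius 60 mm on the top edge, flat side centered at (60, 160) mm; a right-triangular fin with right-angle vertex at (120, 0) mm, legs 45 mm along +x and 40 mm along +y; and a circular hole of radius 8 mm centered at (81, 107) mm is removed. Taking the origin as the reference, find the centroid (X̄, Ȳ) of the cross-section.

X̄ = 62.48 mm, Ȳ = 100.78 mm

rectangular body: A = 120 × 160 = 19200.00, centroid at (60.00, 80.00).
semicircular top: A = ½π·60² = 5654.87, centroid at (60.00, 185.46).
triangular fin: A = ½·45·40 = 900.00, centroid at (135.00, 13.33).
hole: A = −π·8² = -201.06, centroid at (81.00, 107.00).
ΣA = 25553.80 mm²
ΣAX̄ = (19200.00)(60.00) + (5654.87)(60.00) + (900.00)(135.00) + (-201.06)(81.00) = 1596505.99 mm³
ΣAȲ = (19200.00)(80.00) + (5654.87)(185.46) + (900.00)(13.33) + (-201.06)(107.00) = 2575265.06 mm³
X̄ = 1596505.99 / 25553.80 = 62.48 mm
Ȳ = 2575265.06 / 25553.80 = 100.78 mm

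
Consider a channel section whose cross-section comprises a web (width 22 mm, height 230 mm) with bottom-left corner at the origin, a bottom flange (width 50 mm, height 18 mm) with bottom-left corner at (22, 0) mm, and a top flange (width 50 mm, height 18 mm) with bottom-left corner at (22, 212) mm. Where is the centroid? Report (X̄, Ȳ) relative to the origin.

Part | A | x̄ᵢ | ȳᵢ | A·x̄ᵢ | A·ȳᵢ
web | 5060.00 | 11.00 | 115.00 | 55660.00 | 581900.00
bottom flange | 900.00 | 47.00 | 9.00 | 42300.00 | 8100.00
top flange | 900.00 | 47.00 | 221.00 | 42300.00 | 198900.00
Σ | 6860.00 |  |  | 140260.00 | 788900.00
X̄ = 140260.00 / 6860.00 = 20.45 mm
Ȳ = 788900.00 / 6860.00 = 115.00 mm

X̄ = 20.45 mm, Ȳ = 115.00 mm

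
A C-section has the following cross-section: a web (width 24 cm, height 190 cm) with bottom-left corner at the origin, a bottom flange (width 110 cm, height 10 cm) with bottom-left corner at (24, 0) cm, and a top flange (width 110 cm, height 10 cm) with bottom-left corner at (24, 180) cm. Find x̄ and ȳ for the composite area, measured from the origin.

web: A = 24 × 190 = 4560.00, centroid at (12.00, 95.00).
bottom flange: A = 110 × 10 = 1100.00, centroid at (79.00, 5.00).
top flange: A = 110 × 10 = 1100.00, centroid at (79.00, 185.00).
ΣA = 6760.00 cm²
ΣAx̄ = (4560.00)(12.00) + (1100.00)(79.00) + (1100.00)(79.00) = 228520.00 cm³
ΣAȳ = (4560.00)(95.00) + (1100.00)(5.00) + (1100.00)(185.00) = 642200.00 cm³
x̄ = 228520.00 / 6760.00 = 33.80 cm
ȳ = 642200.00 / 6760.00 = 95.00 cm

x̄ = 33.80 cm, ȳ = 95.00 cm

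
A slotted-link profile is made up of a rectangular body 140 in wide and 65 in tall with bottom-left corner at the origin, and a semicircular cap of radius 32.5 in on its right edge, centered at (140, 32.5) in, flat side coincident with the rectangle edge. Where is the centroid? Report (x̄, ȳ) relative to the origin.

Part | A | x̄ᵢ | ȳᵢ | A·x̄ᵢ | A·ȳᵢ
rectangular body | 9100.00 | 70.00 | 32.50 | 637000.00 | 295750.00
semicircular end | 1659.15 | 153.79 | 32.50 | 255166.92 | 53922.49
Σ | 10759.15 |  |  | 892166.92 | 349672.49
x̄ = 892166.92 / 10759.15 = 82.92 in
ȳ = 349672.49 / 10759.15 = 32.50 in

x̄ = 82.92 in, ȳ = 32.50 in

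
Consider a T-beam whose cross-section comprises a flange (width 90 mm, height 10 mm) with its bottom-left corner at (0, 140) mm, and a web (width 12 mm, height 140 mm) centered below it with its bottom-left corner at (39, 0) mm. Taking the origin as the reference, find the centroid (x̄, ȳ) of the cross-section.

x̄ = 45.00 mm, ȳ = 96.16 mm

web: A = 12 × 140 = 1680.00, centroid at (45.00, 70.00).
flange: A = 90 × 10 = 900.00, centroid at (45.00, 145.00).
ΣA = 2580.00 mm², ΣAx̄ = 116100.00 mm³, ΣAȳ = 248100.00 mm³.
x̄ = 116100.00/2580.00 = 45.00 mm; ȳ = 248100.00/2580.00 = 96.16 mm.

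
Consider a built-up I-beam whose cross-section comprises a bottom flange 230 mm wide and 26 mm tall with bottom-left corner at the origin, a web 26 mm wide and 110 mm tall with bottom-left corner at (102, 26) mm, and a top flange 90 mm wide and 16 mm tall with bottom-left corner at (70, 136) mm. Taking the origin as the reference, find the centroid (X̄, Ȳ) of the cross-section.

Part | A | x̄ᵢ | ȳᵢ | A·x̄ᵢ | A·ȳᵢ
bottom flange | 5980.00 | 115.00 | 13.00 | 687700.00 | 77740.00
web | 2860.00 | 115.00 | 81.00 | 328900.00 | 231660.00
top flange | 1440.00 | 115.00 | 144.00 | 165600.00 | 207360.00
Σ | 10280.00 |  |  | 1182200.00 | 516760.00
X̄ = 1182200.00 / 10280.00 = 115.00 mm
Ȳ = 516760.00 / 10280.00 = 50.27 mm

X̄ = 115.00 mm, Ȳ = 50.27 mm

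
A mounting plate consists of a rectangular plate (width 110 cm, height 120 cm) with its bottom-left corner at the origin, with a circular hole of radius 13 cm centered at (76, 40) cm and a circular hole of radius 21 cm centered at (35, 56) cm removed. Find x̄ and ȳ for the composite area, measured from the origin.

plate: A = 110 × 120 = 13200.00, centroid at (55.00, 60.00).
hole 1: A = −π·13² = -530.93, centroid at (76.00, 40.00).
hole 2: A = −π·21² = -1385.44, centroid at (35.00, 56.00).
ΣA = 11283.63 cm², ΣAx̄ = 637158.90 cm³, ΣAȳ = 693178.06 cm³.
x̄ = 637158.90/11283.63 = 56.47 cm; ȳ = 693178.06/11283.63 = 61.43 cm.

x̄ = 56.47 cm, ȳ = 61.43 cm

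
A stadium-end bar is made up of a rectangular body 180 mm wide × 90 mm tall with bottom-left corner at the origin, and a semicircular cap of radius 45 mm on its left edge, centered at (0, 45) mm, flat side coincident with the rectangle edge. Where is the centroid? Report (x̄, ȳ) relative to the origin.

Part | A | x̄ᵢ | ȳᵢ | A·x̄ᵢ | A·ȳᵢ
rectangular body | 16200.00 | 90.00 | 45.00 | 1458000.00 | 729000.00
semicircular end | 3180.86 | -19.10 | 45.00 | -60750.00 | 143138.82
Σ | 19380.86 |  |  | 1397250.00 | 872138.82
x̄ = 1397250.00 / 19380.86 = 72.09 mm
ȳ = 872138.82 / 19380.86 = 45.00 mm

x̄ = 72.09 mm, ȳ = 45.00 mm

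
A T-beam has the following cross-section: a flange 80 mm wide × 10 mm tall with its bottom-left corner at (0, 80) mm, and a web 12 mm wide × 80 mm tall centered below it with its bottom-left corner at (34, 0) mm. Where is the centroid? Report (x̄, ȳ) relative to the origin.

x̄ = 40.00 mm, ȳ = 60.45 mm

web: A = 12 × 80 = 960.00, centroid at (40.00, 40.00).
flange: A = 80 × 10 = 800.00, centroid at (40.00, 85.00).
ΣA = 1760.00 mm², ΣAx̄ = 70400.00 mm³, ΣAȳ = 106400.00 mm³.
x̄ = 70400.00/1760.00 = 40.00 mm; ȳ = 106400.00/1760.00 = 60.45 mm.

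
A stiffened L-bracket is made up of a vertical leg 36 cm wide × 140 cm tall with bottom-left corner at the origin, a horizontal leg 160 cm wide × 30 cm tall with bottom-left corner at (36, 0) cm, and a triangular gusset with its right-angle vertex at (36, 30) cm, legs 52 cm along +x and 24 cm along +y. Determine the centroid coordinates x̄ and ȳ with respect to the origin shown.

x̄ = 65.06 cm, ȳ = 42.86 cm

vertical leg: A = 36 × 140 = 5040.00, centroid at (18.00, 70.00).
horizontal leg: A = 160 × 30 = 4800.00, centroid at (116.00, 15.00).
gusset: A = ½·52·24 = 624.00, centroid at (53.33, 38.00).
ΣA = 10464.00 cm², ΣAx̄ = 680800.00 cm³, ΣAȳ = 448512.00 cm³.
x̄ = 680800.00/10464.00 = 65.06 cm; ȳ = 448512.00/10464.00 = 42.86 cm.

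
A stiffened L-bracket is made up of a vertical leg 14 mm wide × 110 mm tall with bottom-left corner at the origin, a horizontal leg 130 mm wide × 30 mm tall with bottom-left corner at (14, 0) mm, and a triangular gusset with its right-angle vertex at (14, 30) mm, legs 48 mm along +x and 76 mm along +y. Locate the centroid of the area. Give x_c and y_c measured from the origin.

vertical leg: A = 14 × 110 = 1540.00, centroid at (7.00, 55.00).
horizontal leg: A = 130 × 30 = 3900.00, centroid at (79.00, 15.00).
gusset: A = ½·48·76 = 1824.00, centroid at (30.00, 55.33).
ΣA = 7264.00 mm²
ΣAx_c = (1540.00)(7.00) + (3900.00)(79.00) + (1824.00)(30.00) = 373600.00 mm³
ΣAy_c = (1540.00)(55.00) + (3900.00)(15.00) + (1824.00)(55.33) = 244128.00 mm³
x_c = 373600.00 / 7264.00 = 51.43 mm
y_c = 244128.00 / 7264.00 = 33.61 mm

x_c = 51.43 mm, y_c = 33.61 mm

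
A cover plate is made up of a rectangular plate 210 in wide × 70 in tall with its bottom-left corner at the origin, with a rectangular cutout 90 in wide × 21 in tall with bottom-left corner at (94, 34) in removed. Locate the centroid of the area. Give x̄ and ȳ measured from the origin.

x̄ = 99.98 in, ȳ = 33.60 in

Part | A | x̄ᵢ | ȳᵢ | A·x̄ᵢ | A·ȳᵢ
plate | 14700.00 | 105.00 | 35.00 | 1543500.00 | 514500.00
hole | -1890.00 | 139.00 | 44.50 | -262710.00 | -84105.00
Σ | 12810.00 |  |  | 1280790.00 | 430395.00
x̄ = 1280790.00 / 12810.00 = 99.98 in
ȳ = 430395.00 / 12810.00 = 33.60 in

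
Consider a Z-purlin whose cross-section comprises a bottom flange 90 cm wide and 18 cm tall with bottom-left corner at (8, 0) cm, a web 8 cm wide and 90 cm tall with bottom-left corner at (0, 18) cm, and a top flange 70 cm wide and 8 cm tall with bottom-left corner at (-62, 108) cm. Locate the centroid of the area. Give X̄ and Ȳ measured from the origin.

X̄ = 25.39 cm, Ȳ = 42.30 cm

bottom flange: A = 90 × 18 = 1620.00, centroid at (53.00, 9.00).
web: A = 8 × 90 = 720.00, centroid at (4.00, 63.00).
top flange: A = 70 × 8 = 560.00, centroid at (-27.00, 112.00).
ΣA = 2900.00 cm²
ΣAX̄ = (1620.00)(53.00) + (720.00)(4.00) + (560.00)(-27.00) = 73620.00 cm³
ΣAȲ = (1620.00)(9.00) + (720.00)(63.00) + (560.00)(112.00) = 122660.00 cm³
X̄ = 73620.00 / 2900.00 = 25.39 cm
Ȳ = 122660.00 / 2900.00 = 42.30 cm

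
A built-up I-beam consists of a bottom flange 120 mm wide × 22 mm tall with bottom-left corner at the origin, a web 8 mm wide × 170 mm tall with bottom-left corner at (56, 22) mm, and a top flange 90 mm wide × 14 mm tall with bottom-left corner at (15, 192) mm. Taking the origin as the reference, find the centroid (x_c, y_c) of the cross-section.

x_c = 60.00 mm, y_c = 80.86 mm

bottom flange: A = 120 × 22 = 2640.00, centroid at (60.00, 11.00).
web: A = 8 × 170 = 1360.00, centroid at (60.00, 107.00).
top flange: A = 90 × 14 = 1260.00, centroid at (60.00, 199.00).
ΣA = 5260.00 mm²
ΣAx_c = (2640.00)(60.00) + (1360.00)(60.00) + (1260.00)(60.00) = 315600.00 mm³
ΣAy_c = (2640.00)(11.00) + (1360.00)(107.00) + (1260.00)(199.00) = 425300.00 mm³
x_c = 315600.00 / 5260.00 = 60.00 mm
y_c = 425300.00 / 5260.00 = 80.86 mm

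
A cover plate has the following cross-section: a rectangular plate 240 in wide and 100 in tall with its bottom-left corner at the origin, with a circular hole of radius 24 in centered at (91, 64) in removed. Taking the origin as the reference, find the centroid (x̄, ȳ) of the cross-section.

plate: A = 240 × 100 = 24000.00, centroid at (120.00, 50.00).
hole: A = −π·24² = -1809.56, centroid at (91.00, 64.00).
ΣA = 22190.44 in²
ΣAx̄ = (24000.00)(120.00) + (-1809.56)(91.00) = 2715330.28 in³
ΣAȳ = (24000.00)(50.00) + (-1809.56)(64.00) = 1084188.33 in³
x̄ = 2715330.28 / 22190.44 = 122.36 in
ȳ = 1084188.33 / 22190.44 = 48.86 in

x̄ = 122.36 in, ȳ = 48.86 in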